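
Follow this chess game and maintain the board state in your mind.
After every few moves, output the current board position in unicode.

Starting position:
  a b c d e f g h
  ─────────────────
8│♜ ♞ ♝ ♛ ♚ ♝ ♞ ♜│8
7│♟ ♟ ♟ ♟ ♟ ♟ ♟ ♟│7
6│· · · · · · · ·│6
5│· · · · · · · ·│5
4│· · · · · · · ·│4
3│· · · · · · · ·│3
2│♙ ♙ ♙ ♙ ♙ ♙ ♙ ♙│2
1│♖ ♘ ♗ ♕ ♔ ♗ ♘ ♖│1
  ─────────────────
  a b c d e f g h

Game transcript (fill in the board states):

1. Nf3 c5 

  a b c d e f g h
  ─────────────────
8│♜ ♞ ♝ ♛ ♚ ♝ ♞ ♜│8
7│♟ ♟ · ♟ ♟ ♟ ♟ ♟│7
6│· · · · · · · ·│6
5│· · ♟ · · · · ·│5
4│· · · · · · · ·│4
3│· · · · · ♘ · ·│3
2│♙ ♙ ♙ ♙ ♙ ♙ ♙ ♙│2
1│♖ ♘ ♗ ♕ ♔ ♗ · ♖│1
  ─────────────────
  a b c d e f g h

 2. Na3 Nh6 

  a b c d e f g h
  ─────────────────
8│♜ ♞ ♝ ♛ ♚ ♝ · ♜│8
7│♟ ♟ · ♟ ♟ ♟ ♟ ♟│7
6│· · · · · · · ♞│6
5│· · ♟ · · · · ·│5
4│· · · · · · · ·│4
3│♘ · · · · ♘ · ·│3
2│♙ ♙ ♙ ♙ ♙ ♙ ♙ ♙│2
1│♖ · ♗ ♕ ♔ ♗ · ♖│1
  ─────────────────
  a b c d e f g h

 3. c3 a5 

  a b c d e f g h
  ─────────────────
8│♜ ♞ ♝ ♛ ♚ ♝ · ♜│8
7│· ♟ · ♟ ♟ ♟ ♟ ♟│7
6│· · · · · · · ♞│6
5│♟ · ♟ · · · · ·│5
4│· · · · · · · ·│4
3│♘ · ♙ · · ♘ · ·│3
2│♙ ♙ · ♙ ♙ ♙ ♙ ♙│2
1│♖ · ♗ ♕ ♔ ♗ · ♖│1
  ─────────────────
  a b c d e f g h

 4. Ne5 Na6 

  a b c d e f g h
  ─────────────────
8│♜ · ♝ ♛ ♚ ♝ · ♜│8
7│· ♟ · ♟ ♟ ♟ ♟ ♟│7
6│♞ · · · · · · ♞│6
5│♟ · ♟ · ♘ · · ·│5
4│· · · · · · · ·│4
3│♘ · ♙ · · · · ·│3
2│♙ ♙ · ♙ ♙ ♙ ♙ ♙│2
1│♖ · ♗ ♕ ♔ ♗ · ♖│1
  ─────────────────
  a b c d e f g h



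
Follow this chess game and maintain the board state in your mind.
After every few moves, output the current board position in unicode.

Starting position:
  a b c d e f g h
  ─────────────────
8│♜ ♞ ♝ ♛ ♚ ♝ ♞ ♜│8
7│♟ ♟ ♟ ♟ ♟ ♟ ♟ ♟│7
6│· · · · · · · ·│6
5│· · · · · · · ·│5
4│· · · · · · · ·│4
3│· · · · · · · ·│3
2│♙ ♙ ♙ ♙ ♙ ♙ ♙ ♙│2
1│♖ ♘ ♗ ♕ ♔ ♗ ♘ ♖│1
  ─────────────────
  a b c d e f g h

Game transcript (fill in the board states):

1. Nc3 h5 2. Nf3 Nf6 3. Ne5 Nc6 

  a b c d e f g h
  ─────────────────
8│♜ · ♝ ♛ ♚ ♝ · ♜│8
7│♟ ♟ ♟ ♟ ♟ ♟ ♟ ·│7
6│· · ♞ · · ♞ · ·│6
5│· · · · ♘ · · ♟│5
4│· · · · · · · ·│4
3│· · ♘ · · · · ·│3
2│♙ ♙ ♙ ♙ ♙ ♙ ♙ ♙│2
1│♖ · ♗ ♕ ♔ ♗ · ♖│1
  ─────────────────
  a b c d e f g h

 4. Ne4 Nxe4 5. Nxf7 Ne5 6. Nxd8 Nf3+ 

  a b c d e f g h
  ─────────────────
8│♜ · ♝ ♘ ♚ ♝ · ♜│8
7│♟ ♟ ♟ ♟ ♟ · ♟ ·│7
6│· · · · · · · ·│6
5│· · · · · · · ♟│5
4│· · · · ♞ · · ·│4
3│· · · · · ♞ · ·│3
2│♙ ♙ ♙ ♙ ♙ ♙ ♙ ♙│2
1│♖ · ♗ ♕ ♔ ♗ · ♖│1
  ─────────────────
  a b c d e f g h

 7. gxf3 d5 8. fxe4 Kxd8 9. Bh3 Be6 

  a b c d e f g h
  ─────────────────
8│♜ · · ♚ · ♝ · ♜│8
7│♟ ♟ ♟ · ♟ · ♟ ·│7
6│· · · · ♝ · · ·│6
5│· · · ♟ · · · ♟│5
4│· · · · ♙ · · ·│4
3│· · · · · · · ♗│3
2│♙ ♙ ♙ ♙ ♙ ♙ · ♙│2
1│♖ · ♗ ♕ ♔ · · ♖│1
  ─────────────────
  a b c d e f g h

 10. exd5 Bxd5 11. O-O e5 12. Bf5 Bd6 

  a b c d e f g h
  ─────────────────
8│♜ · · ♚ · · · ♜│8
7│♟ ♟ ♟ · · · ♟ ·│7
6│· · · ♝ · · · ·│6
5│· · · ♝ ♟ ♗ · ♟│5
4│· · · · · · · ·│4
3│· · · · · · · ·│3
2│♙ ♙ ♙ ♙ ♙ ♙ · ♙│2
1│♖ · ♗ ♕ · ♖ ♔ ·│1
  ─────────────────
  a b c d e f g h

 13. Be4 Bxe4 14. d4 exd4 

  a b c d e f g h
  ─────────────────
8│♜ · · ♚ · · · ♜│8
7│♟ ♟ ♟ · · · ♟ ·│7
6│· · · ♝ · · · ·│6
5│· · · · · · · ♟│5
4│· · · ♟ ♝ · · ·│4
3│· · · · · · · ·│3
2│♙ ♙ ♙ · ♙ ♙ · ♙│2
1│♖ · ♗ ♕ · ♖ ♔ ·│1
  ─────────────────
  a b c d e f g h


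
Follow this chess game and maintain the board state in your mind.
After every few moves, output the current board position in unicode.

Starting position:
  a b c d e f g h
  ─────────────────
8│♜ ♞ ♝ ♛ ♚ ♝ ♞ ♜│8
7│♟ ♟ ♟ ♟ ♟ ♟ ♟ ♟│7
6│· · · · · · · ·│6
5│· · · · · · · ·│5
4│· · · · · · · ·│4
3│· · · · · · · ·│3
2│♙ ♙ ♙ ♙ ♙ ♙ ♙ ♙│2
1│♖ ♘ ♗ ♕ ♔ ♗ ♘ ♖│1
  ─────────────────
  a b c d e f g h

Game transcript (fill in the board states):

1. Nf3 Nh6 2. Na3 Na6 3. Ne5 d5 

  a b c d e f g h
  ─────────────────
8│♜ · ♝ ♛ ♚ ♝ · ♜│8
7│♟ ♟ ♟ · ♟ ♟ ♟ ♟│7
6│♞ · · · · · · ♞│6
5│· · · ♟ ♘ · · ·│5
4│· · · · · · · ·│4
3│♘ · · · · · · ·│3
2│♙ ♙ ♙ ♙ ♙ ♙ ♙ ♙│2
1│♖ · ♗ ♕ ♔ ♗ · ♖│1
  ─────────────────
  a b c d e f g h

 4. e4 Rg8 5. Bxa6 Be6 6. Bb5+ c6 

  a b c d e f g h
  ─────────────────
8│♜ · · ♛ ♚ ♝ ♜ ·│8
7│♟ ♟ · · ♟ ♟ ♟ ♟│7
6│· · ♟ · ♝ · · ♞│6
5│· ♗ · ♟ ♘ · · ·│5
4│· · · · ♙ · · ·│4
3│♘ · · · · · · ·│3
2│♙ ♙ ♙ ♙ · ♙ ♙ ♙│2
1│♖ · ♗ ♕ ♔ · · ♖│1
  ─────────────────
  a b c d e f g h

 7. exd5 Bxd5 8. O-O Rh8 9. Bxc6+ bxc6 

  a b c d e f g h
  ─────────────────
8│♜ · · ♛ ♚ ♝ · ♜│8
7│♟ · · · ♟ ♟ ♟ ♟│7
6│· · ♟ · · · · ♞│6
5│· · · ♝ ♘ · · ·│5
4│· · · · · · · ·│4
3│♘ · · · · · · ·│3
2│♙ ♙ ♙ ♙ · ♙ ♙ ♙│2
1│♖ · ♗ ♕ · ♖ ♔ ·│1
  ─────────────────
  a b c d e f g h

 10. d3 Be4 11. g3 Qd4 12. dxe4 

  a b c d e f g h
  ─────────────────
8│♜ · · · ♚ ♝ · ♜│8
7│♟ · · · ♟ ♟ ♟ ♟│7
6│· · ♟ · · · · ♞│6
5│· · · · ♘ · · ·│5
4│· · · ♛ ♙ · · ·│4
3│♘ · · · · · ♙ ·│3
2│♙ ♙ ♙ · · ♙ · ♙│2
1│♖ · ♗ ♕ · ♖ ♔ ·│1
  ─────────────────
  a b c d e f g h


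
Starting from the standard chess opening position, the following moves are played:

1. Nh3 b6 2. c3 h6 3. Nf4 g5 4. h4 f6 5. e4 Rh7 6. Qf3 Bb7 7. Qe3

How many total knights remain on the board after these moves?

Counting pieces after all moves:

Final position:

  a b c d e f g h
  ─────────────────
8│♜ ♞ · ♛ ♚ ♝ ♞ ·│8
7│♟ ♝ ♟ ♟ ♟ · · ♜│7
6│· ♟ · · · ♟ · ♟│6
5│· · · · · · ♟ ·│5
4│· · · · ♙ ♘ · ♙│4
3│· · ♙ · ♕ · · ·│3
2│♙ ♙ · ♙ · ♙ ♙ ·│2
1│♖ ♘ ♗ · ♔ ♗ · ♖│1
  ─────────────────
  a b c d e f g h


4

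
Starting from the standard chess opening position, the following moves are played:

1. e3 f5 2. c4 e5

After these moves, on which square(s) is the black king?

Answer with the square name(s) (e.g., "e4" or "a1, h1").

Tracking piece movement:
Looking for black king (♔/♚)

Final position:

  a b c d e f g h
  ─────────────────
8│♜ ♞ ♝ ♛ ♚ ♝ ♞ ♜│8
7│♟ ♟ ♟ ♟ · · ♟ ♟│7
6│· · · · · · · ·│6
5│· · · · ♟ ♟ · ·│5
4│· · ♙ · · · · ·│4
3│· · · · ♙ · · ·│3
2│♙ ♙ · ♙ · ♙ ♙ ♙│2
1│♖ ♘ ♗ ♕ ♔ ♗ ♘ ♖│1
  ─────────────────
  a b c d e f g h


e8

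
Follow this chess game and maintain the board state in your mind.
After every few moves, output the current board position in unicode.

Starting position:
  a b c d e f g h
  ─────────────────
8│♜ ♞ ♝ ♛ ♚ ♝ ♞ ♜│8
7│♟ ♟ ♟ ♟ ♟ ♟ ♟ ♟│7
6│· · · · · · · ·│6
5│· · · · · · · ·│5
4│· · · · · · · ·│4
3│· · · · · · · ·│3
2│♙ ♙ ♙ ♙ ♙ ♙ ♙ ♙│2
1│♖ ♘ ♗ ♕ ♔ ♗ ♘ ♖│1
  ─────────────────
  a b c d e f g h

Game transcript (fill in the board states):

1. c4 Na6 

  a b c d e f g h
  ─────────────────
8│♜ · ♝ ♛ ♚ ♝ ♞ ♜│8
7│♟ ♟ ♟ ♟ ♟ ♟ ♟ ♟│7
6│♞ · · · · · · ·│6
5│· · · · · · · ·│5
4│· · ♙ · · · · ·│4
3│· · · · · · · ·│3
2│♙ ♙ · ♙ ♙ ♙ ♙ ♙│2
1│♖ ♘ ♗ ♕ ♔ ♗ ♘ ♖│1
  ─────────────────
  a b c d e f g h

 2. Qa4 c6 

  a b c d e f g h
  ─────────────────
8│♜ · ♝ ♛ ♚ ♝ ♞ ♜│8
7│♟ ♟ · ♟ ♟ ♟ ♟ ♟│7
6│♞ · ♟ · · · · ·│6
5│· · · · · · · ·│5
4│♕ · ♙ · · · · ·│4
3│· · · · · · · ·│3
2│♙ ♙ · ♙ ♙ ♙ ♙ ♙│2
1│♖ ♘ ♗ · ♔ ♗ ♘ ♖│1
  ─────────────────
  a b c d e f g h

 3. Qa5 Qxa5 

  a b c d e f g h
  ─────────────────
8│♜ · ♝ · ♚ ♝ ♞ ♜│8
7│♟ ♟ · ♟ ♟ ♟ ♟ ♟│7
6│♞ · ♟ · · · · ·│6
5│♛ · · · · · · ·│5
4│· · ♙ · · · · ·│4
3│· · · · · · · ·│3
2│♙ ♙ · ♙ ♙ ♙ ♙ ♙│2
1│♖ ♘ ♗ · ♔ ♗ ♘ ♖│1
  ─────────────────
  a b c d e f g h

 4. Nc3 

  a b c d e f g h
  ─────────────────
8│♜ · ♝ · ♚ ♝ ♞ ♜│8
7│♟ ♟ · ♟ ♟ ♟ ♟ ♟│7
6│♞ · ♟ · · · · ·│6
5│♛ · · · · · · ·│5
4│· · ♙ · · · · ·│4
3│· · ♘ · · · · ·│3
2│♙ ♙ · ♙ ♙ ♙ ♙ ♙│2
1│♖ · ♗ · ♔ ♗ ♘ ♖│1
  ─────────────────
  a b c d e f g h


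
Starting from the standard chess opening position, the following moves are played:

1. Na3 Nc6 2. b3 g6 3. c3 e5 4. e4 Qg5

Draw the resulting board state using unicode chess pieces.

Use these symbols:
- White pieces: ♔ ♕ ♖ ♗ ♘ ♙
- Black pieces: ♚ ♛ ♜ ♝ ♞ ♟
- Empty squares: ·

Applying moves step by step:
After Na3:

♜ ♞ ♝ ♛ ♚ ♝ ♞ ♜
♟ ♟ ♟ ♟ ♟ ♟ ♟ ♟
· · · · · · · ·
· · · · · · · ·
· · · · · · · ·
♘ · · · · · · ·
♙ ♙ ♙ ♙ ♙ ♙ ♙ ♙
♖ · ♗ ♕ ♔ ♗ ♘ ♖


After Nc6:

♜ · ♝ ♛ ♚ ♝ ♞ ♜
♟ ♟ ♟ ♟ ♟ ♟ ♟ ♟
· · ♞ · · · · ·
· · · · · · · ·
· · · · · · · ·
♘ · · · · · · ·
♙ ♙ ♙ ♙ ♙ ♙ ♙ ♙
♖ · ♗ ♕ ♔ ♗ ♘ ♖


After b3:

♜ · ♝ ♛ ♚ ♝ ♞ ♜
♟ ♟ ♟ ♟ ♟ ♟ ♟ ♟
· · ♞ · · · · ·
· · · · · · · ·
· · · · · · · ·
♘ ♙ · · · · · ·
♙ · ♙ ♙ ♙ ♙ ♙ ♙
♖ · ♗ ♕ ♔ ♗ ♘ ♖


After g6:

♜ · ♝ ♛ ♚ ♝ ♞ ♜
♟ ♟ ♟ ♟ ♟ ♟ · ♟
· · ♞ · · · ♟ ·
· · · · · · · ·
· · · · · · · ·
♘ ♙ · · · · · ·
♙ · ♙ ♙ ♙ ♙ ♙ ♙
♖ · ♗ ♕ ♔ ♗ ♘ ♖


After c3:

♜ · ♝ ♛ ♚ ♝ ♞ ♜
♟ ♟ ♟ ♟ ♟ ♟ · ♟
· · ♞ · · · ♟ ·
· · · · · · · ·
· · · · · · · ·
♘ ♙ ♙ · · · · ·
♙ · · ♙ ♙ ♙ ♙ ♙
♖ · ♗ ♕ ♔ ♗ ♘ ♖


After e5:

♜ · ♝ ♛ ♚ ♝ ♞ ♜
♟ ♟ ♟ ♟ · ♟ · ♟
· · ♞ · · · ♟ ·
· · · · ♟ · · ·
· · · · · · · ·
♘ ♙ ♙ · · · · ·
♙ · · ♙ ♙ ♙ ♙ ♙
♖ · ♗ ♕ ♔ ♗ ♘ ♖


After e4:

♜ · ♝ ♛ ♚ ♝ ♞ ♜
♟ ♟ ♟ ♟ · ♟ · ♟
· · ♞ · · · ♟ ·
· · · · ♟ · · ·
· · · · ♙ · · ·
♘ ♙ ♙ · · · · ·
♙ · · ♙ · ♙ ♙ ♙
♖ · ♗ ♕ ♔ ♗ ♘ ♖


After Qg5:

♜ · ♝ · ♚ ♝ ♞ ♜
♟ ♟ ♟ ♟ · ♟ · ♟
· · ♞ · · · ♟ ·
· · · · ♟ · ♛ ·
· · · · ♙ · · ·
♘ ♙ ♙ · · · · ·
♙ · · ♙ · ♙ ♙ ♙
♖ · ♗ ♕ ♔ ♗ ♘ ♖



  a b c d e f g h
  ─────────────────
8│♜ · ♝ · ♚ ♝ ♞ ♜│8
7│♟ ♟ ♟ ♟ · ♟ · ♟│7
6│· · ♞ · · · ♟ ·│6
5│· · · · ♟ · ♛ ·│5
4│· · · · ♙ · · ·│4
3│♘ ♙ ♙ · · · · ·│3
2│♙ · · ♙ · ♙ ♙ ♙│2
1│♖ · ♗ ♕ ♔ ♗ ♘ ♖│1
  ─────────────────
  a b c d e f g h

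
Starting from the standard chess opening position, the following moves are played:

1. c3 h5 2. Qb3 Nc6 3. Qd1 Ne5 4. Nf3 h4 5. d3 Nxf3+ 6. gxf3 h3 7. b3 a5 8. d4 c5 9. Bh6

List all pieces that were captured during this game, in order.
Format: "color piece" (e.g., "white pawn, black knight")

Tracking captures:
  Nxf3+: captured white knight
  gxf3: captured black knight

white knight, black knight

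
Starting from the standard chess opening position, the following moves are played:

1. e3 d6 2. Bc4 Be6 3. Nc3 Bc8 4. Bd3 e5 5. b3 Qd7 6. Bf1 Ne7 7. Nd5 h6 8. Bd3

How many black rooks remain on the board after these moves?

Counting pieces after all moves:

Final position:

  a b c d e f g h
  ─────────────────
8│♜ ♞ ♝ · ♚ ♝ · ♜│8
7│♟ ♟ ♟ ♛ ♞ ♟ ♟ ·│7
6│· · · ♟ · · · ♟│6
5│· · · ♘ ♟ · · ·│5
4│· · · · · · · ·│4
3│· ♙ · ♗ ♙ · · ·│3
2│♙ · ♙ ♙ · ♙ ♙ ♙│2
1│♖ · ♗ ♕ ♔ · ♘ ♖│1
  ─────────────────
  a b c d e f g h


2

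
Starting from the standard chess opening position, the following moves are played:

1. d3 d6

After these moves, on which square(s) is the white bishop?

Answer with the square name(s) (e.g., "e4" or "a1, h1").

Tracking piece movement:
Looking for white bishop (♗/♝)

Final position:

  a b c d e f g h
  ─────────────────
8│♜ ♞ ♝ ♛ ♚ ♝ ♞ ♜│8
7│♟ ♟ ♟ · ♟ ♟ ♟ ♟│7
6│· · · ♟ · · · ·│6
5│· · · · · · · ·│5
4│· · · · · · · ·│4
3│· · · ♙ · · · ·│3
2│♙ ♙ ♙ · ♙ ♙ ♙ ♙│2
1│♖ ♘ ♗ ♕ ♔ ♗ ♘ ♖│1
  ─────────────────
  a b c d e f g h


c1, f1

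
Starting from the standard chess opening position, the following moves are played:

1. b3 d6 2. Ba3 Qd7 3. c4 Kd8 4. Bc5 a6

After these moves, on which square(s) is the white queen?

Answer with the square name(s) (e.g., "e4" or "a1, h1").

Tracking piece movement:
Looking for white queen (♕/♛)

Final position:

  a b c d e f g h
  ─────────────────
8│♜ ♞ ♝ ♚ · ♝ ♞ ♜│8
7│· ♟ ♟ ♛ ♟ ♟ ♟ ♟│7
6│♟ · · ♟ · · · ·│6
5│· · ♗ · · · · ·│5
4│· · ♙ · · · · ·│4
3│· ♙ · · · · · ·│3
2│♙ · · ♙ ♙ ♙ ♙ ♙│2
1│♖ ♘ · ♕ ♔ ♗ ♘ ♖│1
  ─────────────────
  a b c d e f g h


d1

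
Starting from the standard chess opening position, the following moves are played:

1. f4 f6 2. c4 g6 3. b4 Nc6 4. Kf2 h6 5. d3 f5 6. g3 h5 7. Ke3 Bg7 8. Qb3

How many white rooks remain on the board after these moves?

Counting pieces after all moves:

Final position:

  a b c d e f g h
  ─────────────────
8│♜ · ♝ ♛ ♚ · ♞ ♜│8
7│♟ ♟ ♟ ♟ ♟ · ♝ ·│7
6│· · ♞ · · · ♟ ·│6
5│· · · · · ♟ · ♟│5
4│· ♙ ♙ · · ♙ · ·│4
3│· ♕ · ♙ ♔ · ♙ ·│3
2│♙ · · · ♙ · · ♙│2
1│♖ ♘ ♗ · · ♗ ♘ ♖│1
  ─────────────────
  a b c d e f g h


2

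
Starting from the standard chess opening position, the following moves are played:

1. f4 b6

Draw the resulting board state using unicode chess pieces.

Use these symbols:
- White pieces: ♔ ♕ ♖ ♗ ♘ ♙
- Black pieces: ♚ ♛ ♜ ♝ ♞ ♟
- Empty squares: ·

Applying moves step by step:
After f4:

♜ ♞ ♝ ♛ ♚ ♝ ♞ ♜
♟ ♟ ♟ ♟ ♟ ♟ ♟ ♟
· · · · · · · ·
· · · · · · · ·
· · · · · ♙ · ·
· · · · · · · ·
♙ ♙ ♙ ♙ ♙ · ♙ ♙
♖ ♘ ♗ ♕ ♔ ♗ ♘ ♖


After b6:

♜ ♞ ♝ ♛ ♚ ♝ ♞ ♜
♟ · ♟ ♟ ♟ ♟ ♟ ♟
· ♟ · · · · · ·
· · · · · · · ·
· · · · · ♙ · ·
· · · · · · · ·
♙ ♙ ♙ ♙ ♙ · ♙ ♙
♖ ♘ ♗ ♕ ♔ ♗ ♘ ♖



  a b c d e f g h
  ─────────────────
8│♜ ♞ ♝ ♛ ♚ ♝ ♞ ♜│8
7│♟ · ♟ ♟ ♟ ♟ ♟ ♟│7
6│· ♟ · · · · · ·│6
5│· · · · · · · ·│5
4│· · · · · ♙ · ·│4
3│· · · · · · · ·│3
2│♙ ♙ ♙ ♙ ♙ · ♙ ♙│2
1│♖ ♘ ♗ ♕ ♔ ♗ ♘ ♖│1
  ─────────────────
  a b c d e f g h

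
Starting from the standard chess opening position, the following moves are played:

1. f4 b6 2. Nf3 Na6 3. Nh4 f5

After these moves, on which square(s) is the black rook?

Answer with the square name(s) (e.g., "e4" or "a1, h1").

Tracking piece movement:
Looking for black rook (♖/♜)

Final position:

  a b c d e f g h
  ─────────────────
8│♜ · ♝ ♛ ♚ ♝ ♞ ♜│8
7│♟ · ♟ ♟ ♟ · ♟ ♟│7
6│♞ ♟ · · · · · ·│6
5│· · · · · ♟ · ·│5
4│· · · · · ♙ · ♘│4
3│· · · · · · · ·│3
2│♙ ♙ ♙ ♙ ♙ · ♙ ♙│2
1│♖ ♘ ♗ ♕ ♔ ♗ · ♖│1
  ─────────────────
  a b c d e f g h


a8, h8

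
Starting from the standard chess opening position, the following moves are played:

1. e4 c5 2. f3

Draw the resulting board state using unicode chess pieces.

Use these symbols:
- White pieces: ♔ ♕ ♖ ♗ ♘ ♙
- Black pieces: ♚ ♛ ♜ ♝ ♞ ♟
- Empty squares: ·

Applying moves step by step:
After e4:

♜ ♞ ♝ ♛ ♚ ♝ ♞ ♜
♟ ♟ ♟ ♟ ♟ ♟ ♟ ♟
· · · · · · · ·
· · · · · · · ·
· · · · ♙ · · ·
· · · · · · · ·
♙ ♙ ♙ ♙ · ♙ ♙ ♙
♖ ♘ ♗ ♕ ♔ ♗ ♘ ♖


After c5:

♜ ♞ ♝ ♛ ♚ ♝ ♞ ♜
♟ ♟ · ♟ ♟ ♟ ♟ ♟
· · · · · · · ·
· · ♟ · · · · ·
· · · · ♙ · · ·
· · · · · · · ·
♙ ♙ ♙ ♙ · ♙ ♙ ♙
♖ ♘ ♗ ♕ ♔ ♗ ♘ ♖


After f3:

♜ ♞ ♝ ♛ ♚ ♝ ♞ ♜
♟ ♟ · ♟ ♟ ♟ ♟ ♟
· · · · · · · ·
· · ♟ · · · · ·
· · · · ♙ · · ·
· · · · · ♙ · ·
♙ ♙ ♙ ♙ · · ♙ ♙
♖ ♘ ♗ ♕ ♔ ♗ ♘ ♖



  a b c d e f g h
  ─────────────────
8│♜ ♞ ♝ ♛ ♚ ♝ ♞ ♜│8
7│♟ ♟ · ♟ ♟ ♟ ♟ ♟│7
6│· · · · · · · ·│6
5│· · ♟ · · · · ·│5
4│· · · · ♙ · · ·│4
3│· · · · · ♙ · ·│3
2│♙ ♙ ♙ ♙ · · ♙ ♙│2
1│♖ ♘ ♗ ♕ ♔ ♗ ♘ ♖│1
  ─────────────────
  a b c d e f g h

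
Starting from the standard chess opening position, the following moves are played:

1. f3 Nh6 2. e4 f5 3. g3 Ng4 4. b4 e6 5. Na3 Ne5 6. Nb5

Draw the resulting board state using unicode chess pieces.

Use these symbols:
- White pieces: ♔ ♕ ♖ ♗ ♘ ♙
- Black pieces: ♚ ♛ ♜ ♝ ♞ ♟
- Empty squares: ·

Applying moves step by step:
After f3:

♜ ♞ ♝ ♛ ♚ ♝ ♞ ♜
♟ ♟ ♟ ♟ ♟ ♟ ♟ ♟
· · · · · · · ·
· · · · · · · ·
· · · · · · · ·
· · · · · ♙ · ·
♙ ♙ ♙ ♙ ♙ · ♙ ♙
♖ ♘ ♗ ♕ ♔ ♗ ♘ ♖


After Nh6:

♜ ♞ ♝ ♛ ♚ ♝ · ♜
♟ ♟ ♟ ♟ ♟ ♟ ♟ ♟
· · · · · · · ♞
· · · · · · · ·
· · · · · · · ·
· · · · · ♙ · ·
♙ ♙ ♙ ♙ ♙ · ♙ ♙
♖ ♘ ♗ ♕ ♔ ♗ ♘ ♖


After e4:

♜ ♞ ♝ ♛ ♚ ♝ · ♜
♟ ♟ ♟ ♟ ♟ ♟ ♟ ♟
· · · · · · · ♞
· · · · · · · ·
· · · · ♙ · · ·
· · · · · ♙ · ·
♙ ♙ ♙ ♙ · · ♙ ♙
♖ ♘ ♗ ♕ ♔ ♗ ♘ ♖


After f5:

♜ ♞ ♝ ♛ ♚ ♝ · ♜
♟ ♟ ♟ ♟ ♟ · ♟ ♟
· · · · · · · ♞
· · · · · ♟ · ·
· · · · ♙ · · ·
· · · · · ♙ · ·
♙ ♙ ♙ ♙ · · ♙ ♙
♖ ♘ ♗ ♕ ♔ ♗ ♘ ♖


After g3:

♜ ♞ ♝ ♛ ♚ ♝ · ♜
♟ ♟ ♟ ♟ ♟ · ♟ ♟
· · · · · · · ♞
· · · · · ♟ · ·
· · · · ♙ · · ·
· · · · · ♙ ♙ ·
♙ ♙ ♙ ♙ · · · ♙
♖ ♘ ♗ ♕ ♔ ♗ ♘ ♖


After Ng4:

♜ ♞ ♝ ♛ ♚ ♝ · ♜
♟ ♟ ♟ ♟ ♟ · ♟ ♟
· · · · · · · ·
· · · · · ♟ · ·
· · · · ♙ · ♞ ·
· · · · · ♙ ♙ ·
♙ ♙ ♙ ♙ · · · ♙
♖ ♘ ♗ ♕ ♔ ♗ ♘ ♖


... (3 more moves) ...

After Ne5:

♜ ♞ ♝ ♛ ♚ ♝ · ♜
♟ ♟ ♟ ♟ · · ♟ ♟
· · · · ♟ · · ·
· · · · ♞ ♟ · ·
· ♙ · · ♙ · · ·
♘ · · · · ♙ ♙ ·
♙ · ♙ ♙ · · · ♙
♖ · ♗ ♕ ♔ ♗ ♘ ♖


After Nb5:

♜ ♞ ♝ ♛ ♚ ♝ · ♜
♟ ♟ ♟ ♟ · · ♟ ♟
· · · · ♟ · · ·
· ♘ · · ♞ ♟ · ·
· ♙ · · ♙ · · ·
· · · · · ♙ ♙ ·
♙ · ♙ ♙ · · · ♙
♖ · ♗ ♕ ♔ ♗ ♘ ♖



  a b c d e f g h
  ─────────────────
8│♜ ♞ ♝ ♛ ♚ ♝ · ♜│8
7│♟ ♟ ♟ ♟ · · ♟ ♟│7
6│· · · · ♟ · · ·│6
5│· ♘ · · ♞ ♟ · ·│5
4│· ♙ · · ♙ · · ·│4
3│· · · · · ♙ ♙ ·│3
2│♙ · ♙ ♙ · · · ♙│2
1│♖ · ♗ ♕ ♔ ♗ ♘ ♖│1
  ─────────────────
  a b c d e f g h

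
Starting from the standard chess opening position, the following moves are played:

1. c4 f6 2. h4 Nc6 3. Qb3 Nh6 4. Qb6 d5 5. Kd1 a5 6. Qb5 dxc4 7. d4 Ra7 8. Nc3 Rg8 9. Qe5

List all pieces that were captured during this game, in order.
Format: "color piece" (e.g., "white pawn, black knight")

Tracking captures:
  dxc4: captured white pawn

white pawn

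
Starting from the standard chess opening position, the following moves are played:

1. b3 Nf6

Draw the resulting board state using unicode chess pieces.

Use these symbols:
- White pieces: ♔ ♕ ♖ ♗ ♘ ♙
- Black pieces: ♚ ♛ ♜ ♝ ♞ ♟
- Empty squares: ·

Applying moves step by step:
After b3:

♜ ♞ ♝ ♛ ♚ ♝ ♞ ♜
♟ ♟ ♟ ♟ ♟ ♟ ♟ ♟
· · · · · · · ·
· · · · · · · ·
· · · · · · · ·
· ♙ · · · · · ·
♙ · ♙ ♙ ♙ ♙ ♙ ♙
♖ ♘ ♗ ♕ ♔ ♗ ♘ ♖


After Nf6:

♜ ♞ ♝ ♛ ♚ ♝ · ♜
♟ ♟ ♟ ♟ ♟ ♟ ♟ ♟
· · · · · ♞ · ·
· · · · · · · ·
· · · · · · · ·
· ♙ · · · · · ·
♙ · ♙ ♙ ♙ ♙ ♙ ♙
♖ ♘ ♗ ♕ ♔ ♗ ♘ ♖



  a b c d e f g h
  ─────────────────
8│♜ ♞ ♝ ♛ ♚ ♝ · ♜│8
7│♟ ♟ ♟ ♟ ♟ ♟ ♟ ♟│7
6│· · · · · ♞ · ·│6
5│· · · · · · · ·│5
4│· · · · · · · ·│4
3│· ♙ · · · · · ·│3
2│♙ · ♙ ♙ ♙ ♙ ♙ ♙│2
1│♖ ♘ ♗ ♕ ♔ ♗ ♘ ♖│1
  ─────────────────
  a b c d e f g h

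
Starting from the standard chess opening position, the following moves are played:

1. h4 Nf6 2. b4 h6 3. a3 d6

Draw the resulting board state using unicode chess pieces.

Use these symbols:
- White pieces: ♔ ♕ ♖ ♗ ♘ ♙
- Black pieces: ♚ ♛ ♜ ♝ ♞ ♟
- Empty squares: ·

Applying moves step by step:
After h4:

♜ ♞ ♝ ♛ ♚ ♝ ♞ ♜
♟ ♟ ♟ ♟ ♟ ♟ ♟ ♟
· · · · · · · ·
· · · · · · · ·
· · · · · · · ♙
· · · · · · · ·
♙ ♙ ♙ ♙ ♙ ♙ ♙ ·
♖ ♘ ♗ ♕ ♔ ♗ ♘ ♖


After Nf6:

♜ ♞ ♝ ♛ ♚ ♝ · ♜
♟ ♟ ♟ ♟ ♟ ♟ ♟ ♟
· · · · · ♞ · ·
· · · · · · · ·
· · · · · · · ♙
· · · · · · · ·
♙ ♙ ♙ ♙ ♙ ♙ ♙ ·
♖ ♘ ♗ ♕ ♔ ♗ ♘ ♖


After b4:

♜ ♞ ♝ ♛ ♚ ♝ · ♜
♟ ♟ ♟ ♟ ♟ ♟ ♟ ♟
· · · · · ♞ · ·
· · · · · · · ·
· ♙ · · · · · ♙
· · · · · · · ·
♙ · ♙ ♙ ♙ ♙ ♙ ·
♖ ♘ ♗ ♕ ♔ ♗ ♘ ♖


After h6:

♜ ♞ ♝ ♛ ♚ ♝ · ♜
♟ ♟ ♟ ♟ ♟ ♟ ♟ ·
· · · · · ♞ · ♟
· · · · · · · ·
· ♙ · · · · · ♙
· · · · · · · ·
♙ · ♙ ♙ ♙ ♙ ♙ ·
♖ ♘ ♗ ♕ ♔ ♗ ♘ ♖


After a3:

♜ ♞ ♝ ♛ ♚ ♝ · ♜
♟ ♟ ♟ ♟ ♟ ♟ ♟ ·
· · · · · ♞ · ♟
· · · · · · · ·
· ♙ · · · · · ♙
♙ · · · · · · ·
· · ♙ ♙ ♙ ♙ ♙ ·
♖ ♘ ♗ ♕ ♔ ♗ ♘ ♖


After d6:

♜ ♞ ♝ ♛ ♚ ♝ · ♜
♟ ♟ ♟ · ♟ ♟ ♟ ·
· · · ♟ · ♞ · ♟
· · · · · · · ·
· ♙ · · · · · ♙
♙ · · · · · · ·
· · ♙ ♙ ♙ ♙ ♙ ·
♖ ♘ ♗ ♕ ♔ ♗ ♘ ♖



  a b c d e f g h
  ─────────────────
8│♜ ♞ ♝ ♛ ♚ ♝ · ♜│8
7│♟ ♟ ♟ · ♟ ♟ ♟ ·│7
6│· · · ♟ · ♞ · ♟│6
5│· · · · · · · ·│5
4│· ♙ · · · · · ♙│4
3│♙ · · · · · · ·│3
2│· · ♙ ♙ ♙ ♙ ♙ ·│2
1│♖ ♘ ♗ ♕ ♔ ♗ ♘ ♖│1
  ─────────────────
  a b c d e f g h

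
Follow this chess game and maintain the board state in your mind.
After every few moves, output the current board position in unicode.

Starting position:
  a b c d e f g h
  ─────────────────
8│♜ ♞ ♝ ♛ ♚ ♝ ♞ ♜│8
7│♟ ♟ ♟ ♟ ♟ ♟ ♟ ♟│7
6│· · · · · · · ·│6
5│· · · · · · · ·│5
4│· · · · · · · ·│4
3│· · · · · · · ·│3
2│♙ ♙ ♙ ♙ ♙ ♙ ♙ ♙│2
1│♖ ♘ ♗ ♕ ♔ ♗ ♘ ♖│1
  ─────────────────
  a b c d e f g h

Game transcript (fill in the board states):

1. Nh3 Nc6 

  a b c d e f g h
  ─────────────────
8│♜ · ♝ ♛ ♚ ♝ ♞ ♜│8
7│♟ ♟ ♟ ♟ ♟ ♟ ♟ ♟│7
6│· · ♞ · · · · ·│6
5│· · · · · · · ·│5
4│· · · · · · · ·│4
3│· · · · · · · ♘│3
2│♙ ♙ ♙ ♙ ♙ ♙ ♙ ♙│2
1│♖ ♘ ♗ ♕ ♔ ♗ · ♖│1
  ─────────────────
  a b c d e f g h

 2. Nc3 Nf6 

  a b c d e f g h
  ─────────────────
8│♜ · ♝ ♛ ♚ ♝ · ♜│8
7│♟ ♟ ♟ ♟ ♟ ♟ ♟ ♟│7
6│· · ♞ · · ♞ · ·│6
5│· · · · · · · ·│5
4│· · · · · · · ·│4
3│· · ♘ · · · · ♘│3
2│♙ ♙ ♙ ♙ ♙ ♙ ♙ ♙│2
1│♖ · ♗ ♕ ♔ ♗ · ♖│1
  ─────────────────
  a b c d e f g h

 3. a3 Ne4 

  a b c d e f g h
  ─────────────────
8│♜ · ♝ ♛ ♚ ♝ · ♜│8
7│♟ ♟ ♟ ♟ ♟ ♟ ♟ ♟│7
6│· · ♞ · · · · ·│6
5│· · · · · · · ·│5
4│· · · · ♞ · · ·│4
3│♙ · ♘ · · · · ♘│3
2│· ♙ ♙ ♙ ♙ ♙ ♙ ♙│2
1│♖ · ♗ ♕ ♔ ♗ · ♖│1
  ─────────────────
  a b c d e f g h

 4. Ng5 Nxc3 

  a b c d e f g h
  ─────────────────
8│♜ · ♝ ♛ ♚ ♝ · ♜│8
7│♟ ♟ ♟ ♟ ♟ ♟ ♟ ♟│7
6│· · ♞ · · · · ·│6
5│· · · · · · ♘ ·│5
4│· · · · · · · ·│4
3│♙ · ♞ · · · · ·│3
2│· ♙ ♙ ♙ ♙ ♙ ♙ ♙│2
1│♖ · ♗ ♕ ♔ ♗ · ♖│1
  ─────────────────
  a b c d e f g h

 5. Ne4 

  a b c d e f g h
  ─────────────────
8│♜ · ♝ ♛ ♚ ♝ · ♜│8
7│♟ ♟ ♟ ♟ ♟ ♟ ♟ ♟│7
6│· · ♞ · · · · ·│6
5│· · · · · · · ·│5
4│· · · · ♘ · · ·│4
3│♙ · ♞ · · · · ·│3
2│· ♙ ♙ ♙ ♙ ♙ ♙ ♙│2
1│♖ · ♗ ♕ ♔ ♗ · ♖│1
  ─────────────────
  a b c d e f g h


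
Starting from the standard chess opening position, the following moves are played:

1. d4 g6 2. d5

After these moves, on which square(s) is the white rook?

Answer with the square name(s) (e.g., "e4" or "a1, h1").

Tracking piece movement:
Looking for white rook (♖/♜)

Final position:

  a b c d e f g h
  ─────────────────
8│♜ ♞ ♝ ♛ ♚ ♝ ♞ ♜│8
7│♟ ♟ ♟ ♟ ♟ ♟ · ♟│7
6│· · · · · · ♟ ·│6
5│· · · ♙ · · · ·│5
4│· · · · · · · ·│4
3│· · · · · · · ·│3
2│♙ ♙ ♙ · ♙ ♙ ♙ ♙│2
1│♖ ♘ ♗ ♕ ♔ ♗ ♘ ♖│1
  ─────────────────
  a b c d e f g h


a1, h1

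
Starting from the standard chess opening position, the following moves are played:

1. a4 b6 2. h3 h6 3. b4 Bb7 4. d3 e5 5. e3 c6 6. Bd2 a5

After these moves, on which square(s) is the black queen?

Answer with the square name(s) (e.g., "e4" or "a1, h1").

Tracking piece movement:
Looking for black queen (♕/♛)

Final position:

  a b c d e f g h
  ─────────────────
8│♜ ♞ · ♛ ♚ ♝ ♞ ♜│8
7│· ♝ · ♟ · ♟ ♟ ·│7
6│· ♟ ♟ · · · · ♟│6
5│♟ · · · ♟ · · ·│5
4│♙ ♙ · · · · · ·│4
3│· · · ♙ ♙ · · ♙│3
2│· · ♙ ♗ · ♙ ♙ ·│2
1│♖ ♘ · ♕ ♔ ♗ ♘ ♖│1
  ─────────────────
  a b c d e f g h


d8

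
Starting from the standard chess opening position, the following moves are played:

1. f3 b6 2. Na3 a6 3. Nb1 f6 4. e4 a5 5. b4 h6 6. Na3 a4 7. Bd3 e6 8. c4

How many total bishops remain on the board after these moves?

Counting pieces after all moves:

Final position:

  a b c d e f g h
  ─────────────────
8│♜ ♞ ♝ ♛ ♚ ♝ ♞ ♜│8
7│· · ♟ ♟ · · ♟ ·│7
6│· ♟ · · ♟ ♟ · ♟│6
5│· · · · · · · ·│5
4│♟ ♙ ♙ · ♙ · · ·│4
3│♘ · · ♗ · ♙ · ·│3
2│♙ · · ♙ · · ♙ ♙│2
1│♖ · ♗ ♕ ♔ · ♘ ♖│1
  ─────────────────
  a b c d e f g h


4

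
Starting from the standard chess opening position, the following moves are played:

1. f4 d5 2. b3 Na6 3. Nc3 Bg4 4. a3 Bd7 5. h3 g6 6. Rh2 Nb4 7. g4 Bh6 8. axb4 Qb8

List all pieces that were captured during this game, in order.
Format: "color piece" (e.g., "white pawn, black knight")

Tracking captures:
  axb4: captured black knight

black knight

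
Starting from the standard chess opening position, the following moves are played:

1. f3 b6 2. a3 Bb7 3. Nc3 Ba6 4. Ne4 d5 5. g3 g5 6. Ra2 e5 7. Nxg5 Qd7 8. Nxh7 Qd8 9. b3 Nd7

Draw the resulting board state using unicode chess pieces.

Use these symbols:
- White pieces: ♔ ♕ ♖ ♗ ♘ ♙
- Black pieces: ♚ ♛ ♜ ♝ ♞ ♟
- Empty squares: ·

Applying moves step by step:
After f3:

♜ ♞ ♝ ♛ ♚ ♝ ♞ ♜
♟ ♟ ♟ ♟ ♟ ♟ ♟ ♟
· · · · · · · ·
· · · · · · · ·
· · · · · · · ·
· · · · · ♙ · ·
♙ ♙ ♙ ♙ ♙ · ♙ ♙
♖ ♘ ♗ ♕ ♔ ♗ ♘ ♖


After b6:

♜ ♞ ♝ ♛ ♚ ♝ ♞ ♜
♟ · ♟ ♟ ♟ ♟ ♟ ♟
· ♟ · · · · · ·
· · · · · · · ·
· · · · · · · ·
· · · · · ♙ · ·
♙ ♙ ♙ ♙ ♙ · ♙ ♙
♖ ♘ ♗ ♕ ♔ ♗ ♘ ♖


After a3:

♜ ♞ ♝ ♛ ♚ ♝ ♞ ♜
♟ · ♟ ♟ ♟ ♟ ♟ ♟
· ♟ · · · · · ·
· · · · · · · ·
· · · · · · · ·
♙ · · · · ♙ · ·
· ♙ ♙ ♙ ♙ · ♙ ♙
♖ ♘ ♗ ♕ ♔ ♗ ♘ ♖


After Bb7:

♜ ♞ · ♛ ♚ ♝ ♞ ♜
♟ ♝ ♟ ♟ ♟ ♟ ♟ ♟
· ♟ · · · · · ·
· · · · · · · ·
· · · · · · · ·
♙ · · · · ♙ · ·
· ♙ ♙ ♙ ♙ · ♙ ♙
♖ ♘ ♗ ♕ ♔ ♗ ♘ ♖


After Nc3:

♜ ♞ · ♛ ♚ ♝ ♞ ♜
♟ ♝ ♟ ♟ ♟ ♟ ♟ ♟
· ♟ · · · · · ·
· · · · · · · ·
· · · · · · · ·
♙ · ♘ · · ♙ · ·
· ♙ ♙ ♙ ♙ · ♙ ♙
♖ · ♗ ♕ ♔ ♗ ♘ ♖


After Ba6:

♜ ♞ · ♛ ♚ ♝ ♞ ♜
♟ · ♟ ♟ ♟ ♟ ♟ ♟
♝ ♟ · · · · · ·
· · · · · · · ·
· · · · · · · ·
♙ · ♘ · · ♙ · ·
· ♙ ♙ ♙ ♙ · ♙ ♙
♖ · ♗ ♕ ♔ ♗ ♘ ♖


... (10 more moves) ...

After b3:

♜ ♞ · ♛ ♚ ♝ ♞ ♜
♟ · ♟ · · ♟ · ♘
♝ ♟ · · · · · ·
· · · ♟ ♟ · · ·
· · · · · · · ·
♙ ♙ · · · ♙ ♙ ·
♖ · ♙ ♙ ♙ · · ♙
· · ♗ ♕ ♔ ♗ ♘ ♖


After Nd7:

♜ · · ♛ ♚ ♝ ♞ ♜
♟ · ♟ ♞ · ♟ · ♘
♝ ♟ · · · · · ·
· · · ♟ ♟ · · ·
· · · · · · · ·
♙ ♙ · · · ♙ ♙ ·
♖ · ♙ ♙ ♙ · · ♙
· · ♗ ♕ ♔ ♗ ♘ ♖



  a b c d e f g h
  ─────────────────
8│♜ · · ♛ ♚ ♝ ♞ ♜│8
7│♟ · ♟ ♞ · ♟ · ♘│7
6│♝ ♟ · · · · · ·│6
5│· · · ♟ ♟ · · ·│5
4│· · · · · · · ·│4
3│♙ ♙ · · · ♙ ♙ ·│3
2│♖ · ♙ ♙ ♙ · · ♙│2
1│· · ♗ ♕ ♔ ♗ ♘ ♖│1
  ─────────────────
  a b c d e f g h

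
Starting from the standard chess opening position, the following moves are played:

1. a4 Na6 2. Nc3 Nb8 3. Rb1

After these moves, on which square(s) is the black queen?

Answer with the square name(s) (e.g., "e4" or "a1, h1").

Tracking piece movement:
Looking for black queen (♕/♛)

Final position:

  a b c d e f g h
  ─────────────────
8│♜ ♞ ♝ ♛ ♚ ♝ ♞ ♜│8
7│♟ ♟ ♟ ♟ ♟ ♟ ♟ ♟│7
6│· · · · · · · ·│6
5│· · · · · · · ·│5
4│♙ · · · · · · ·│4
3│· · ♘ · · · · ·│3
2│· ♙ ♙ ♙ ♙ ♙ ♙ ♙│2
1│· ♖ ♗ ♕ ♔ ♗ ♘ ♖│1
  ─────────────────
  a b c d e f g h


d8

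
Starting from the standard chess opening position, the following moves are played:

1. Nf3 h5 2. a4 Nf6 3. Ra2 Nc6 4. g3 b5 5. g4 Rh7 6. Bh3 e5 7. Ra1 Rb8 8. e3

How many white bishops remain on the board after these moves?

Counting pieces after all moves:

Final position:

  a b c d e f g h
  ─────────────────
8│· ♜ ♝ ♛ ♚ ♝ · ·│8
7│♟ · ♟ ♟ · ♟ ♟ ♜│7
6│· · ♞ · · ♞ · ·│6
5│· ♟ · · ♟ · · ♟│5
4│♙ · · · · · ♙ ·│4
3│· · · · ♙ ♘ · ♗│3
2│· ♙ ♙ ♙ · ♙ · ♙│2
1│♖ ♘ ♗ ♕ ♔ · · ♖│1
  ─────────────────
  a b c d e f g h


2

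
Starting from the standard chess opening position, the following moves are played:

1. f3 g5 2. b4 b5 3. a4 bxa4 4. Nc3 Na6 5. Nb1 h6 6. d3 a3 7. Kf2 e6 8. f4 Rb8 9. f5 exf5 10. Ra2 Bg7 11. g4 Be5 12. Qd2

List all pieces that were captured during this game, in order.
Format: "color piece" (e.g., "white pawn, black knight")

Tracking captures:
  bxa4: captured white pawn
  exf5: captured white pawn

white pawn, white pawn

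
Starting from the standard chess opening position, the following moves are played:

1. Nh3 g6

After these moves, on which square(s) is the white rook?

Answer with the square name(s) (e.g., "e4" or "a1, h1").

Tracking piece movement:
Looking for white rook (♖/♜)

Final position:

  a b c d e f g h
  ─────────────────
8│♜ ♞ ♝ ♛ ♚ ♝ ♞ ♜│8
7│♟ ♟ ♟ ♟ ♟ ♟ · ♟│7
6│· · · · · · ♟ ·│6
5│· · · · · · · ·│5
4│· · · · · · · ·│4
3│· · · · · · · ♘│3
2│♙ ♙ ♙ ♙ ♙ ♙ ♙ ♙│2
1│♖ ♘ ♗ ♕ ♔ ♗ · ♖│1
  ─────────────────
  a b c d e f g h


a1, h1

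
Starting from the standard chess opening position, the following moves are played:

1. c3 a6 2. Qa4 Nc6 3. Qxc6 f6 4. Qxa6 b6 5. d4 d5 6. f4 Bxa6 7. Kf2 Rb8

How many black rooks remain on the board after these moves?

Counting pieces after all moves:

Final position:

  a b c d e f g h
  ─────────────────
8│· ♜ · ♛ ♚ ♝ ♞ ♜│8
7│· · ♟ · ♟ · ♟ ♟│7
6│♝ ♟ · · · ♟ · ·│6
5│· · · ♟ · · · ·│5
4│· · · ♙ · ♙ · ·│4
3│· · ♙ · · · · ·│3
2│♙ ♙ · · ♙ ♔ ♙ ♙│2
1│♖ ♘ ♗ · · ♗ ♘ ♖│1
  ─────────────────
  a b c d e f g h


2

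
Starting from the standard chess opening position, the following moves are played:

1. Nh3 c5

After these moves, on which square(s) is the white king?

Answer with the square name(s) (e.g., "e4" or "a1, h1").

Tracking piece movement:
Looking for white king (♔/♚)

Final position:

  a b c d e f g h
  ─────────────────
8│♜ ♞ ♝ ♛ ♚ ♝ ♞ ♜│8
7│♟ ♟ · ♟ ♟ ♟ ♟ ♟│7
6│· · · · · · · ·│6
5│· · ♟ · · · · ·│5
4│· · · · · · · ·│4
3│· · · · · · · ♘│3
2│♙ ♙ ♙ ♙ ♙ ♙ ♙ ♙│2
1│♖ ♘ ♗ ♕ ♔ ♗ · ♖│1
  ─────────────────
  a b c d e f g h


e1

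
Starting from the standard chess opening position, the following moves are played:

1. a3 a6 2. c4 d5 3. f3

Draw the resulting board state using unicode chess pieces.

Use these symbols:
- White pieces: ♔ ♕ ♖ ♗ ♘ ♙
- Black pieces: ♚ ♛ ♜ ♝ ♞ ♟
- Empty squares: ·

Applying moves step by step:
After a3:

♜ ♞ ♝ ♛ ♚ ♝ ♞ ♜
♟ ♟ ♟ ♟ ♟ ♟ ♟ ♟
· · · · · · · ·
· · · · · · · ·
· · · · · · · ·
♙ · · · · · · ·
· ♙ ♙ ♙ ♙ ♙ ♙ ♙
♖ ♘ ♗ ♕ ♔ ♗ ♘ ♖


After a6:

♜ ♞ ♝ ♛ ♚ ♝ ♞ ♜
· ♟ ♟ ♟ ♟ ♟ ♟ ♟
♟ · · · · · · ·
· · · · · · · ·
· · · · · · · ·
♙ · · · · · · ·
· ♙ ♙ ♙ ♙ ♙ ♙ ♙
♖ ♘ ♗ ♕ ♔ ♗ ♘ ♖


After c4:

♜ ♞ ♝ ♛ ♚ ♝ ♞ ♜
· ♟ ♟ ♟ ♟ ♟ ♟ ♟
♟ · · · · · · ·
· · · · · · · ·
· · ♙ · · · · ·
♙ · · · · · · ·
· ♙ · ♙ ♙ ♙ ♙ ♙
♖ ♘ ♗ ♕ ♔ ♗ ♘ ♖


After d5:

♜ ♞ ♝ ♛ ♚ ♝ ♞ ♜
· ♟ ♟ · ♟ ♟ ♟ ♟
♟ · · · · · · ·
· · · ♟ · · · ·
· · ♙ · · · · ·
♙ · · · · · · ·
· ♙ · ♙ ♙ ♙ ♙ ♙
♖ ♘ ♗ ♕ ♔ ♗ ♘ ♖


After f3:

♜ ♞ ♝ ♛ ♚ ♝ ♞ ♜
· ♟ ♟ · ♟ ♟ ♟ ♟
♟ · · · · · · ·
· · · ♟ · · · ·
· · ♙ · · · · ·
♙ · · · · ♙ · ·
· ♙ · ♙ ♙ · ♙ ♙
♖ ♘ ♗ ♕ ♔ ♗ ♘ ♖



  a b c d e f g h
  ─────────────────
8│♜ ♞ ♝ ♛ ♚ ♝ ♞ ♜│8
7│· ♟ ♟ · ♟ ♟ ♟ ♟│7
6│♟ · · · · · · ·│6
5│· · · ♟ · · · ·│5
4│· · ♙ · · · · ·│4
3│♙ · · · · ♙ · ·│3
2│· ♙ · ♙ ♙ · ♙ ♙│2
1│♖ ♘ ♗ ♕ ♔ ♗ ♘ ♖│1
  ─────────────────
  a b c d e f g h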